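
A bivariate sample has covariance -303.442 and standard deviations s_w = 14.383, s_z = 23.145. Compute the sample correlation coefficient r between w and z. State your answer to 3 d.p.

r = Cov(w,z) / (s_w · s_z) = -303.442 / (14.383 × 23.145)
  = -303.442 / 332.8945 ≈ -0.912

-0.912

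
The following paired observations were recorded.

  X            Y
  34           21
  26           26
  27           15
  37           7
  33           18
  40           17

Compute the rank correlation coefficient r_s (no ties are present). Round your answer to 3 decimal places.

Rank X: 4, 1, 2, 5, 3, 6
Rank Y: 5, 6, 2, 1, 4, 3
d = rank(X) − rank(Y): -1, -5, 0, 4, -1, 3; Σd² = 52
ρ = 1 − 6Σd² / [n(n²−1)] = 1 − 6×52 / (6×35) = 1 − 312/210 ≈ -0.486

-0.486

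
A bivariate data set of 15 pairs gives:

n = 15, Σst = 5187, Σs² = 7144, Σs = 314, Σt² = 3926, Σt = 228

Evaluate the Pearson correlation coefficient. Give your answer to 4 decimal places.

0.8079

r = (nΣst − ΣsΣt) / √[(nΣs² − (Σs)²)(nΣt² − (Σt)²)]
Numerator: 15×5187 − 314×228 = 6213
Denominator: √[(107160 − 98596)(58890 − 51984)] = √[8564 × 6906] = 7690.4476
r = 6213 / 7690.4476 ≈ 0.8079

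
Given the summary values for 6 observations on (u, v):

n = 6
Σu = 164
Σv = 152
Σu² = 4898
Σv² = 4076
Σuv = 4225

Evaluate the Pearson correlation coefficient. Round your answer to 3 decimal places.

r = (nΣuv − ΣuΣv) / √[(nΣu² − (Σu)²)(nΣv² − (Σv)²)]
Numerator: 6×4225 − 164×152 = 422
Denominator: √[(29388 − 26896)(24456 − 23104)] = √[2492 × 1352] = 1835.5337
r = 422 / 1835.5337 ≈ 0.230

0.230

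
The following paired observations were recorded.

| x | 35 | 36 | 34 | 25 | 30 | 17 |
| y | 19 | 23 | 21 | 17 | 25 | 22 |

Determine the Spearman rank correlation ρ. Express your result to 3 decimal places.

0.143

Rank x: 5, 6, 4, 2, 3, 1
Rank y: 2, 5, 3, 1, 6, 4
d = rank(x) − rank(y): 3, 1, 1, 1, -3, -3; Σd² = 30
ρ = 1 − 6Σd² / [n(n²−1)] = 1 − 6×30 / (6×35) = 1 − 180/210 ≈ 0.143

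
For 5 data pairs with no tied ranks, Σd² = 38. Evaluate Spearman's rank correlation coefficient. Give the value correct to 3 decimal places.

ρ = 1 − 6Σd² / [n(n²−1)] = 1 − 6×38 / (5×24)
  = 1 − 228/120 = 1 − 1.9000 ≈ -0.900

-0.900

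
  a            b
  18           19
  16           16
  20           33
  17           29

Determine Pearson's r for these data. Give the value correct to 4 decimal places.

0.7086

n = 4, Σa = 71, Σb = 97, Σa² = 1269, Σb² = 2547, Σab = 1751
nΣab − ΣaΣb = 7004 − 6887 = 117
nΣa² − (Σa)² = 5076 − 5041 = 35; nΣb² − (Σb)² = 10188 − 9409 = 779
r = 117 / √(35 × 779) = 117 / 165.1212 ≈ 0.7086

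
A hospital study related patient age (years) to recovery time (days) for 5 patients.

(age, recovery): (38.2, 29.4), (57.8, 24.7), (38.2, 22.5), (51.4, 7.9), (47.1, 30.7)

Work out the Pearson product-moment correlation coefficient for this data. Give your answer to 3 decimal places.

n = 5, Σx = 232.7, Σy = 115.2, Σx² = 11119.69, Σy² = 2985.6, Σxy = 5262.27
nΣxy − ΣxΣy = 26311.35 − 26807.04 = -495.69
nΣx² − (Σx)² = 55598.45 − 54149.29 = 1449.16; nΣy² − (Σy)² = 14928 − 13271.04 = 1656.96
r = -495.69 / √(1449.16 × 1656.96) = -495.69 / 1549.5806 ≈ -0.320

-0.320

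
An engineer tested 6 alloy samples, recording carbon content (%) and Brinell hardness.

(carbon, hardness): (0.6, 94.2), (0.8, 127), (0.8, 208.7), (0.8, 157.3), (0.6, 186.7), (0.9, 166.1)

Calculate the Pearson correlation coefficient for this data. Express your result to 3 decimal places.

0.295

n = 6, Σx = 4.5, Σy = 940, Σx² = 3.45, Σy² = 155747.72, Σxy = 712.43
nΣxy − ΣxΣy = 4274.58 − 4230 = 44.58
nΣx² − (Σx)² = 20.7 − 20.25 = 0.45; nΣy² − (Σy)² = 934486.32 − 883600 = 50886.32
r = 44.58 / √(0.45 × 50886.32) = 44.58 / 151.3236 ≈ 0.295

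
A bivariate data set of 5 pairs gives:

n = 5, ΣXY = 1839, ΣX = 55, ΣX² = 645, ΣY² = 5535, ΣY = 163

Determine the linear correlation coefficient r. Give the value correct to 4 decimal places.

0.4890

r = (nΣXY − ΣXΣY) / √[(nΣX² − (ΣX)²)(nΣY² − (ΣY)²)]
Numerator: 5×1839 − 55×163 = 230
Denominator: √[(3225 − 3025)(27675 − 26569)] = √[200 × 1106] = 470.3190
r = 230 / 470.3190 ≈ 0.4890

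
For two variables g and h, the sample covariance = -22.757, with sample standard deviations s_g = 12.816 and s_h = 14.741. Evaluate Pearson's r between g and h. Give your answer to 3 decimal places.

r = Cov(g,h) / (s_g · s_h) = -22.757 / (12.816 × 14.741)
  = -22.757 / 188.9207 ≈ -0.120

-0.120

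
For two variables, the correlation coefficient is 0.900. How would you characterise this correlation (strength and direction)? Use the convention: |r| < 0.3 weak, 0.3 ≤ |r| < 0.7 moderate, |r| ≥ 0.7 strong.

r = 0.900 > 0 so the relationship is positive.
|r| = 0.900, which falls in the strong range.

strong positive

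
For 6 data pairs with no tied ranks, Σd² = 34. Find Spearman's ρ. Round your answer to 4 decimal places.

0.0286

ρ = 1 − 6Σd² / [n(n²−1)] = 1 − 6×34 / (6×35)
  = 1 − 204/210 = 1 − 0.97143 ≈ 0.0286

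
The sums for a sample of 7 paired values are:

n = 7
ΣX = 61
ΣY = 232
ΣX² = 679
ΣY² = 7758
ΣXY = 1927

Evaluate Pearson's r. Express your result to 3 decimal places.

r = (nΣXY − ΣXΣY) / √[(nΣX² − (ΣX)²)(nΣY² − (ΣY)²)]
Numerator: 7×1927 − 61×232 = -663
Denominator: √[(4753 − 3721)(54306 − 53824)] = √[1032 × 482] = 705.2829
r = -663 / 705.2829 ≈ -0.940

-0.940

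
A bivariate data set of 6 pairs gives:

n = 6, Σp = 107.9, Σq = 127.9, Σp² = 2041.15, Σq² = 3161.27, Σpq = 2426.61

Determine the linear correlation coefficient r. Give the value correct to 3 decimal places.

0.605

r = (nΣpq − ΣpΣq) / √[(nΣp² − (Σp)²)(nΣq² − (Σq)²)]
Numerator: 6×2426.61 − 107.9×127.9 = 759.25
Denominator: √[(12246.9 − 11642.41)(18967.62 − 16358.41)] = √[604.49 × 2609.21] = 1255.8827
r = 759.25 / 1255.8827 ≈ 0.605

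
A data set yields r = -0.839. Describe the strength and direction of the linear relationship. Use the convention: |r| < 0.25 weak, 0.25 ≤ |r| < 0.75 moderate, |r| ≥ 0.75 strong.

r = -0.839 < 0 so the relationship is negative.
|r| = 0.839, which falls in the strong range.

strong negative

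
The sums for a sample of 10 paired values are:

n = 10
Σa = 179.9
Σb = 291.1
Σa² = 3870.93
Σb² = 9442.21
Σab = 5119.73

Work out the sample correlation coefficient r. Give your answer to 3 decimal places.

r = (nΣab − ΣaΣb) / √[(nΣa² − (Σa)²)(nΣb² − (Σb)²)]
Numerator: 10×5119.73 − 179.9×291.1 = -1171.59
Denominator: √[(38709.3 − 32364.01)(94422.1 − 84739.21)] = √[6345.29 × 9682.89] = 7838.4147
r = -1171.59 / 7838.4147 ≈ -0.149

-0.149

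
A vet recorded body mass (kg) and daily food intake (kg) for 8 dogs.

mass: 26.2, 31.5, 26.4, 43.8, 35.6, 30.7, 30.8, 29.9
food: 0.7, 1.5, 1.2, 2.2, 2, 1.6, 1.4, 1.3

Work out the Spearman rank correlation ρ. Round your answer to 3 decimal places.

Rank mass: 1, 6, 2, 8, 7, 4, 5, 3
Rank food: 1, 5, 2, 8, 7, 6, 4, 3
d = rank(mass) − rank(food): 0, 1, 0, 0, 0, -2, 1, 0; Σd² = 6
ρ = 1 − 6Σd² / [n(n²−1)] = 1 − 6×6 / (8×63) = 1 − 36/504 ≈ 0.929

0.929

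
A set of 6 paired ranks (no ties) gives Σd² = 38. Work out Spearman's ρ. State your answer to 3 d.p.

-0.086

ρ = 1 − 6Σd² / [n(n²−1)] = 1 − 6×38 / (6×35)
  = 1 − 228/210 = 1 − 1.0857 ≈ -0.086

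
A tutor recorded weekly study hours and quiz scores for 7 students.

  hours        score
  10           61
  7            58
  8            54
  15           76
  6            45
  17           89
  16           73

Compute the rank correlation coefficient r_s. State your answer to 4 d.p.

0.9286

Rank hours: 4, 2, 3, 5, 1, 7, 6
Rank score: 4, 3, 2, 6, 1, 7, 5
d = rank(hours) − rank(score): 0, -1, 1, -1, 0, 0, 1; Σd² = 4
ρ = 1 − 6Σd² / [n(n²−1)] = 1 − 6×4 / (7×48) = 1 − 24/336 ≈ 0.9286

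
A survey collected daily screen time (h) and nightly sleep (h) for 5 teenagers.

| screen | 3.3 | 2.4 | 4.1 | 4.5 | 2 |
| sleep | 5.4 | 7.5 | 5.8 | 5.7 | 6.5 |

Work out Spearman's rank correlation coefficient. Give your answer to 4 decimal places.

Rank screen: 3, 2, 4, 5, 1
Rank sleep: 1, 5, 3, 2, 4
d = rank(screen) − rank(sleep): 2, -3, 1, 3, -3; Σd² = 32
ρ = 1 − 6Σd² / [n(n²−1)] = 1 − 6×32 / (5×24) = 1 − 192/120 ≈ -0.6000

-0.6000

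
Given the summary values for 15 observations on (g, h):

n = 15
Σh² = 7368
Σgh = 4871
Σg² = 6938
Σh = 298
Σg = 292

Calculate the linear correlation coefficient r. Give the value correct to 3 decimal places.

r = (nΣgh − ΣgΣh) / √[(nΣg² − (Σg)²)(nΣh² − (Σh)²)]
Numerator: 15×4871 − 292×298 = -13951
Denominator: √[(104070 − 85264)(110520 − 88804)] = √[18806 × 21716] = 20208.6886
r = -13951 / 20208.6886 ≈ -0.690

-0.690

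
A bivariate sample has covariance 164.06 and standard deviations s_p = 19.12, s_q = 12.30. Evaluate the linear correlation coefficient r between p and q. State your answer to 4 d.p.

r = Cov(p,q) / (s_p · s_q) = 164.06 / (19.12 × 12.30)
  = 164.06 / 235.1760 ≈ 0.6976

0.6976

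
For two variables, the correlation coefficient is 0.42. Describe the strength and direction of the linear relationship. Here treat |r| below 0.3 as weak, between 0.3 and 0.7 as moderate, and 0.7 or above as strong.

r = 0.42 > 0 so the relationship is positive.
|r| = 0.42, which falls in the moderate range.

moderate positive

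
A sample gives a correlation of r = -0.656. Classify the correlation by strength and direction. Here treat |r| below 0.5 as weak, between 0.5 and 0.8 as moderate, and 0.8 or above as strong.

moderate negative

r = -0.656 < 0 so the relationship is negative.
|r| = 0.656, which falls in the moderate range.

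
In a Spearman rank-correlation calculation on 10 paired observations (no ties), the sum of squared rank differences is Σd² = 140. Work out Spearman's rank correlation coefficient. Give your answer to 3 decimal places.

ρ = 1 − 6Σd² / [n(n²−1)] = 1 − 6×140 / (10×99)
  = 1 − 840/990 = 1 − 0.8485 ≈ 0.152

0.152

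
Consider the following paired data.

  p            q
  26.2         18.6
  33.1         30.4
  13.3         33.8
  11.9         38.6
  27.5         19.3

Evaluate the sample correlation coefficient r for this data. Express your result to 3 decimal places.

-0.659

n = 5, Σp = 112, Σq = 140.7, Σp² = 2856.8, Σq² = 4275.01, Σpq = 2933.19
nΣpq − ΣpΣq = 14665.95 − 15758.4 = -1092.45
nΣp² − (Σp)² = 14284 − 12544 = 1740; nΣq² − (Σq)² = 21375.05 − 19796.49 = 1578.56
r = -1092.45 / √(1740 × 1578.56) = -1092.45 / 1657.3154 ≈ -0.659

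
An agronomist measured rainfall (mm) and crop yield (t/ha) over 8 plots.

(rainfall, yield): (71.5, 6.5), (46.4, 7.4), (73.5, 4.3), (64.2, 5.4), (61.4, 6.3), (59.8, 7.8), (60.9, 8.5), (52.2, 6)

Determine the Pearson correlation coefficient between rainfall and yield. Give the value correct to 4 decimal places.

-0.4876

n = 8, Σx = 489.9, Σy = 52.2, Σx² = 30568.75, Σy² = 353.44, Σxy = 3154.95
nΣxy − ΣxΣy = 25239.6 − 25572.78 = -333.18
nΣx² − (Σx)² = 244550 − 240002.01 = 4547.99; nΣy² − (Σy)² = 2827.52 − 2724.84 = 102.68
r = -333.18 / √(4547.99 × 102.68) = -333.18 / 683.3649 ≈ -0.4876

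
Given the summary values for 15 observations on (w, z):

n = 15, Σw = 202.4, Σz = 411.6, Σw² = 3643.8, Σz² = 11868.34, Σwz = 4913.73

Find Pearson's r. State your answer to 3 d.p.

-0.884

r = (nΣwz − ΣwΣz) / √[(nΣw² − (Σw)²)(nΣz² − (Σz)²)]
Numerator: 15×4913.73 − 202.4×411.6 = -9601.89
Denominator: √[(54657 − 40965.76)(178025.1 − 169414.56)] = √[13691.24 × 8610.54] = 10857.6687
r = -9601.89 / 10857.6687 ≈ -0.884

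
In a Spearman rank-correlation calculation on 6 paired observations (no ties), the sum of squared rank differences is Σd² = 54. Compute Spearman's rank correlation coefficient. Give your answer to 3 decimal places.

-0.543

ρ = 1 − 6Σd² / [n(n²−1)] = 1 − 6×54 / (6×35)
  = 1 − 324/210 = 1 − 1.5429 ≈ -0.543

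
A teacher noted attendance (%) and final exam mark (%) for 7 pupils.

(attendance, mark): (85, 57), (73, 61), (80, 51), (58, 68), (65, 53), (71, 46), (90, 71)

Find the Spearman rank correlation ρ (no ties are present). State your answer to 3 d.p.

0.214

Rank attendance: 6, 4, 5, 1, 2, 3, 7
Rank mark: 4, 5, 2, 6, 3, 1, 7
d = rank(attendance) − rank(mark): 2, -1, 3, -5, -1, 2, 0; Σd² = 44
ρ = 1 − 6Σd² / [n(n²−1)] = 1 − 6×44 / (7×48) = 1 − 264/336 ≈ 0.214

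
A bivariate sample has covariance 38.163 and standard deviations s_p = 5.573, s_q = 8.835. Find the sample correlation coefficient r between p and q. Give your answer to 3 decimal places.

0.775

r = Cov(p,q) / (s_p · s_q) = 38.163 / (5.573 × 8.835)
  = 38.163 / 49.2375 ≈ 0.775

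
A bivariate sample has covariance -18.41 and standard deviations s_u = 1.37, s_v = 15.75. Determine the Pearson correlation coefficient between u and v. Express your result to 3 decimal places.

r = Cov(u,v) / (s_u · s_v) = -18.41 / (1.37 × 15.75)
  = -18.41 / 21.5775 ≈ -0.853

-0.853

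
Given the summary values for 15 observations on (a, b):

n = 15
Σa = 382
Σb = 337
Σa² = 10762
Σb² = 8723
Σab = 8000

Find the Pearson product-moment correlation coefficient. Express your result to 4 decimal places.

-0.5336

r = (nΣab − ΣaΣb) / √[(nΣa² − (Σa)²)(nΣb² − (Σb)²)]
Numerator: 15×8000 − 382×337 = -8734
Denominator: √[(161430 − 145924)(130845 − 113569)] = √[15506 × 17276] = 16367.0906
r = -8734 / 16367.0906 ≈ -0.5336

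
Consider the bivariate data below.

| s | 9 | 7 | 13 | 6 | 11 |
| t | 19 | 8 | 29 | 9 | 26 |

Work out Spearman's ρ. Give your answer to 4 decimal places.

Rank s: 3, 2, 5, 1, 4
Rank t: 3, 1, 5, 2, 4
d = rank(s) − rank(t): 0, 1, 0, -1, 0; Σd² = 2
ρ = 1 − 6Σd² / [n(n²−1)] = 1 − 6×2 / (5×24) = 1 − 12/120 ≈ 0.9000

0.9000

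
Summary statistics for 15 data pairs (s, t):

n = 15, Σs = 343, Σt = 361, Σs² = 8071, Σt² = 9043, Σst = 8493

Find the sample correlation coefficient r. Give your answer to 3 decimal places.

r = (nΣst − ΣsΣt) / √[(nΣs² − (Σs)²)(nΣt² − (Σt)²)]
Numerator: 15×8493 − 343×361 = 3572
Denominator: √[(121065 − 117649)(135645 − 130321)] = √[3416 × 5324] = 4264.5966
r = 3572 / 4264.5966 ≈ 0.838

0.838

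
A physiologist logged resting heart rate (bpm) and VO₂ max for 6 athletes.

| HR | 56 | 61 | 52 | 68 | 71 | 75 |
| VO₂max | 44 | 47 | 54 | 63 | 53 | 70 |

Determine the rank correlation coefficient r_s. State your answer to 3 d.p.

0.543

Rank HR: 2, 3, 1, 4, 5, 6
Rank VO₂max: 1, 2, 4, 5, 3, 6
d = rank(HR) − rank(VO₂max): 1, 1, -3, -1, 2, 0; Σd² = 16
ρ = 1 − 6Σd² / [n(n²−1)] = 1 − 6×16 / (6×35) = 1 − 96/210 ≈ 0.543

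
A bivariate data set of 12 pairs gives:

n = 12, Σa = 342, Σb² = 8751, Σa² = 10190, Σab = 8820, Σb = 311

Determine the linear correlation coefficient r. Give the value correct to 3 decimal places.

-0.079

r = (nΣab − ΣaΣb) / √[(nΣa² − (Σa)²)(nΣb² − (Σb)²)]
Numerator: 12×8820 − 342×311 = -522
Denominator: √[(122280 − 116964)(105012 − 96721)] = √[5316 × 8291] = 6638.8972
r = -522 / 6638.8972 ≈ -0.079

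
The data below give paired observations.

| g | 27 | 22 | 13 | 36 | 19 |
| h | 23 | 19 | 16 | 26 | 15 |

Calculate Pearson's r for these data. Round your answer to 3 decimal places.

0.936

n = 5, Σg = 117, Σh = 99, Σg² = 3039, Σh² = 2047, Σgh = 2468
nΣgh − ΣgΣh = 12340 − 11583 = 757
nΣg² − (Σg)² = 15195 − 13689 = 1506; nΣh² − (Σh)² = 10235 − 9801 = 434
r = 757 / √(1506 × 434) = 757 / 808.4578 ≈ 0.936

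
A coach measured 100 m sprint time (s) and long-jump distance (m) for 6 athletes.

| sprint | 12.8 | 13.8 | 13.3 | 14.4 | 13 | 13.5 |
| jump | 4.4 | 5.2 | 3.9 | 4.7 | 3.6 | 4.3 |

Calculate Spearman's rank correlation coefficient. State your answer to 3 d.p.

Rank sprint: 1, 5, 3, 6, 2, 4
Rank jump: 4, 6, 2, 5, 1, 3
d = rank(sprint) − rank(jump): -3, -1, 1, 1, 1, 1; Σd² = 14
ρ = 1 − 6Σd² / [n(n²−1)] = 1 − 6×14 / (6×35) = 1 − 84/210 ≈ 0.600

0.600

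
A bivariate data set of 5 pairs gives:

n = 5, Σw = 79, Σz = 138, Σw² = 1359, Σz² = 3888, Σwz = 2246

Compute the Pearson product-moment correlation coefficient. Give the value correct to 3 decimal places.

0.700

r = (nΣwz − ΣwΣz) / √[(nΣw² − (Σw)²)(nΣz² − (Σz)²)]
Numerator: 5×2246 − 79×138 = 328
Denominator: √[(6795 − 6241)(19440 − 19044)] = √[554 × 396] = 468.3845
r = 328 / 468.3845 ≈ 0.700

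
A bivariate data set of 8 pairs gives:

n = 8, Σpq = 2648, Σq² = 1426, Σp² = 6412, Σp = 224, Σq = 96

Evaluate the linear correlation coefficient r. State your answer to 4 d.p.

-0.2042

r = (nΣpq − ΣpΣq) / √[(nΣp² − (Σp)²)(nΣq² − (Σq)²)]
Numerator: 8×2648 − 224×96 = -320
Denominator: √[(51296 − 50176)(11408 − 9216)] = √[1120 × 2192] = 1566.8567
r = -320 / 1566.8567 ≈ -0.2042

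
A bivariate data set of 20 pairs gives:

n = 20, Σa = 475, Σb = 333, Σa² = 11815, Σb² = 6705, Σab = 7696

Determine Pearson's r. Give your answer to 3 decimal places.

-0.270

r = (nΣab − ΣaΣb) / √[(nΣa² − (Σa)²)(nΣb² − (Σb)²)]
Numerator: 20×7696 − 475×333 = -4255
Denominator: √[(236300 − 225625)(134100 − 110889)] = √[10675 × 23211] = 15740.9474
r = -4255 / 15740.9474 ≈ -0.270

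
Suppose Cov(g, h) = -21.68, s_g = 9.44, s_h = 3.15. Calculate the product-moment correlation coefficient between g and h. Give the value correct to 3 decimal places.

-0.729

r = Cov(g,h) / (s_g · s_h) = -21.68 / (9.44 × 3.15)
  = -21.68 / 29.7360 ≈ -0.729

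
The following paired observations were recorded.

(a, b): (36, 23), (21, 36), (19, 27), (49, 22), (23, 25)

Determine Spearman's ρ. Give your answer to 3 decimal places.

Rank a: 4, 2, 1, 5, 3
Rank b: 2, 5, 4, 1, 3
d = rank(a) − rank(b): 2, -3, -3, 4, 0; Σd² = 38
ρ = 1 − 6Σd² / [n(n²−1)] = 1 − 6×38 / (5×24) = 1 − 228/120 ≈ -0.900

-0.900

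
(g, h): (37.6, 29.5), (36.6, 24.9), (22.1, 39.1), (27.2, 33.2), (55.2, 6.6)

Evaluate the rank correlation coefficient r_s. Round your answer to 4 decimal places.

-0.9000

Rank g: 4, 3, 1, 2, 5
Rank h: 3, 2, 5, 4, 1
d = rank(g) − rank(h): 1, 1, -4, -2, 4; Σd² = 38
ρ = 1 − 6Σd² / [n(n²−1)] = 1 − 6×38 / (5×24) = 1 − 228/120 ≈ -0.9000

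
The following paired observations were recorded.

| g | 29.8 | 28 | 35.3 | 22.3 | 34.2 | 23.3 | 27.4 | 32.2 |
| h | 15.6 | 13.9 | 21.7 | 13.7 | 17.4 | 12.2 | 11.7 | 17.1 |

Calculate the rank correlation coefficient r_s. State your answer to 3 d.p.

0.905

Rank g: 5, 4, 8, 1, 7, 2, 3, 6
Rank h: 5, 4, 8, 3, 7, 2, 1, 6
d = rank(g) − rank(h): 0, 0, 0, -2, 0, 0, 2, 0; Σd² = 8
ρ = 1 − 6Σd² / [n(n²−1)] = 1 − 6×8 / (8×63) = 1 − 48/504 ≈ 0.905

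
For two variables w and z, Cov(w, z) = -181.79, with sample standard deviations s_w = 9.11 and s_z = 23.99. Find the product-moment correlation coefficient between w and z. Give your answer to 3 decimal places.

-0.832

r = Cov(w,z) / (s_w · s_z) = -181.79 / (9.11 × 23.99)
  = -181.79 / 218.5489 ≈ -0.832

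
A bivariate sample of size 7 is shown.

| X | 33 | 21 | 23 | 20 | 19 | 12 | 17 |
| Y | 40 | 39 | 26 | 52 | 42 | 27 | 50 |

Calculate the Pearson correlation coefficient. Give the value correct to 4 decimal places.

0.0816

n = 7, ΣX = 145, ΣY = 276, ΣX² = 3253, ΣY² = 11494, ΣXY = 5749
nΣXY − ΣXΣY = 40243 − 40020 = 223
nΣX² − (ΣX)² = 22771 − 21025 = 1746; nΣY² − (ΣY)² = 80458 − 76176 = 4282
r = 223 / √(1746 × 4282) = 223 / 2734.2955 ≈ 0.0816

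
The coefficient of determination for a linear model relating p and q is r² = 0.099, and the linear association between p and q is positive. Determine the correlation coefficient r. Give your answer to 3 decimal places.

0.315

|r| = √0.099 = 0.315
The association is positive, so r = 0.315.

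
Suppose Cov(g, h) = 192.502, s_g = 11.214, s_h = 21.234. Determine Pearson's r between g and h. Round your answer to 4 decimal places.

r = Cov(g,h) / (s_g · s_h) = 192.502 / (11.214 × 21.234)
  = 192.502 / 238.1181 ≈ 0.8084

0.8084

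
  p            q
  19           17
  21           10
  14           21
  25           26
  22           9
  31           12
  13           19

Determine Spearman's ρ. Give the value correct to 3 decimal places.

Rank p: 3, 4, 2, 6, 5, 7, 1
Rank q: 4, 2, 6, 7, 1, 3, 5
d = rank(p) − rank(q): -1, 2, -4, -1, 4, 4, -4; Σd² = 70
ρ = 1 − 6Σd² / [n(n²−1)] = 1 − 6×70 / (7×48) = 1 − 420/336 ≈ -0.250

-0.250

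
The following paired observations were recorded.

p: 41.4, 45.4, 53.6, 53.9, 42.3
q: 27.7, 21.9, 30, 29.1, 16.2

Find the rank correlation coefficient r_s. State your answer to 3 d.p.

Rank p: 1, 3, 4, 5, 2
Rank q: 3, 2, 5, 4, 1
d = rank(p) − rank(q): -2, 1, -1, 1, 1; Σd² = 8
ρ = 1 − 6Σd² / [n(n²−1)] = 1 − 6×8 / (5×24) = 1 − 48/120 ≈ 0.600

0.600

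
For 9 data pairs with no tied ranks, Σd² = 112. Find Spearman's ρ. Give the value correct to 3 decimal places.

0.067

ρ = 1 − 6Σd² / [n(n²−1)] = 1 − 6×112 / (9×80)
  = 1 − 672/720 = 1 − 0.9333 ≈ 0.067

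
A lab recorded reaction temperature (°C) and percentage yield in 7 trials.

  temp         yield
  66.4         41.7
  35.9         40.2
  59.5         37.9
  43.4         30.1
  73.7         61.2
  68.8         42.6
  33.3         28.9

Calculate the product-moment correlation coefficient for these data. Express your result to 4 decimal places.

0.7472

n = 7, Σx = 381, Σy = 282.6, Σx² = 22395.6, Σy² = 12092.76, Σxy = 16177.14
nΣxy − ΣxΣy = 113239.98 − 107670.6 = 5569.38
nΣx² − (Σx)² = 156769.2 − 145161 = 11608.2; nΣy² − (Σy)² = 84649.32 − 79862.76 = 4786.56
r = 5569.38 / √(11608.2 × 4786.56) = 5569.38 / 7454.0825 ≈ 0.7472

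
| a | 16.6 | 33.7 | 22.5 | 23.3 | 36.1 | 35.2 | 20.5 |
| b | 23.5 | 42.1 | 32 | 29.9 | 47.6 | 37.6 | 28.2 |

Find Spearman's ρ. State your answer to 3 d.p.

0.929

Rank a: 1, 5, 3, 4, 7, 6, 2
Rank b: 1, 6, 4, 3, 7, 5, 2
d = rank(a) − rank(b): 0, -1, -1, 1, 0, 1, 0; Σd² = 4
ρ = 1 − 6Σd² / [n(n²−1)] = 1 − 6×4 / (7×48) = 1 − 24/336 ≈ 0.929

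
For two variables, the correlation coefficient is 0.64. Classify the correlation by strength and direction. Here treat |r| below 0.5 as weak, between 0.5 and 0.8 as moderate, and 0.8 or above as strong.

moderate positive

r = 0.64 > 0 so the relationship is positive.
|r| = 0.64, which falls in the moderate range.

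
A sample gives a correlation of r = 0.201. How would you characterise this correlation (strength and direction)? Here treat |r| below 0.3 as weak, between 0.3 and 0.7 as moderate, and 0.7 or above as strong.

weak positive

r = 0.201 > 0 so the relationship is positive.
|r| = 0.201, which falls in the weak range.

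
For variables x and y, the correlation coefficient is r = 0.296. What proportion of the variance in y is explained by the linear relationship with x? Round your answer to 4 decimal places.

r² = (0.296)² = 0.0876

0.0876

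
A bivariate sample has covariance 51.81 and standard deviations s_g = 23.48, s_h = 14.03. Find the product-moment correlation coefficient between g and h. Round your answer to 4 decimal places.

0.1573

r = Cov(g,h) / (s_g · s_h) = 51.81 / (23.48 × 14.03)
  = 51.81 / 329.4244 ≈ 0.1573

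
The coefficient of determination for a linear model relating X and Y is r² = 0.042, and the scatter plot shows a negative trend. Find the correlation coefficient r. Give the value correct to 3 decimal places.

-0.205

|r| = √0.042 = 0.205
The association is negative, so r = −0.205.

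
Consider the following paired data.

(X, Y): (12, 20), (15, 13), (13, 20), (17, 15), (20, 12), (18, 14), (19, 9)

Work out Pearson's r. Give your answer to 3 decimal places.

n = 7, ΣX = 114, ΣY = 103, ΣX² = 1912, ΣY² = 1615, ΣXY = 1613
nΣXY − ΣXΣY = 11291 − 11742 = -451
nΣX² − (ΣX)² = 13384 − 12996 = 388; nΣY² − (ΣY)² = 11305 − 10609 = 696
r = -451 / √(388 × 696) = -451 / 519.6614 ≈ -0.868

-0.868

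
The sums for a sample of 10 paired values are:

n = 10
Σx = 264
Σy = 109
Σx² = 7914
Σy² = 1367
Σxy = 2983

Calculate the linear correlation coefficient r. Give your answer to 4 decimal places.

r = (nΣxy − ΣxΣy) / √[(nΣx² − (Σx)²)(nΣy² − (Σy)²)]
Numerator: 10×2983 − 264×109 = 1054
Denominator: √[(79140 − 69696)(13670 − 11881)] = √[9444 × 1789] = 4110.3912
r = 1054 / 4110.3912 ≈ 0.2564

0.2564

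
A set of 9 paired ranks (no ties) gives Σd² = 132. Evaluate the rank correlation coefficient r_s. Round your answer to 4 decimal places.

-0.1000

ρ = 1 − 6Σd² / [n(n²−1)] = 1 − 6×132 / (9×80)
  = 1 − 792/720 = 1 − 1.10000 ≈ -0.1000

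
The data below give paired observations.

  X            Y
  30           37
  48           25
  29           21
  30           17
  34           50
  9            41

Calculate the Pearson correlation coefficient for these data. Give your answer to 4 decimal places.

n = 6, ΣX = 180, ΣY = 191, ΣX² = 6182, ΣY² = 6905, ΣXY = 5498
nΣXY − ΣXΣY = 32988 − 34380 = -1392
nΣX² − (ΣX)² = 37092 − 32400 = 4692; nΣY² − (ΣY)² = 41430 − 36481 = 4949
r = -1392 / √(4692 × 4949) = -1392 / 4818.7870 ≈ -0.2889

-0.2889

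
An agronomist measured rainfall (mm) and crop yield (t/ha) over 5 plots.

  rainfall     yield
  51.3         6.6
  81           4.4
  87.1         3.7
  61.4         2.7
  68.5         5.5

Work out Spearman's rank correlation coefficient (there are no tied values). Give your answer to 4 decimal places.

-0.4000

Rank rainfall: 1, 4, 5, 2, 3
Rank yield: 5, 3, 2, 1, 4
d = rank(rainfall) − rank(yield): -4, 1, 3, 1, -1; Σd² = 28
ρ = 1 − 6Σd² / [n(n²−1)] = 1 − 6×28 / (5×24) = 1 − 168/120 ≈ -0.4000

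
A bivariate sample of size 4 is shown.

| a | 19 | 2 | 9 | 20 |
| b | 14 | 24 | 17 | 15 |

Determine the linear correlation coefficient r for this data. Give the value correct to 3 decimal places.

n = 4, Σa = 50, Σb = 70, Σa² = 846, Σb² = 1286, Σab = 767
nΣab − ΣaΣb = 3068 − 3500 = -432
nΣa² − (Σa)² = 3384 − 2500 = 884; nΣb² − (Σb)² = 5144 − 4900 = 244
r = -432 / √(884 × 244) = -432 / 464.4308 ≈ -0.930

-0.930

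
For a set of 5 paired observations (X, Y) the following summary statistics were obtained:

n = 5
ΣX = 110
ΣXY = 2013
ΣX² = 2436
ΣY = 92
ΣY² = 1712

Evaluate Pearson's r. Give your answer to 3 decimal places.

-0.628

r = (nΣXY − ΣXΣY) / √[(nΣX² − (ΣX)²)(nΣY² − (ΣY)²)]
Numerator: 5×2013 − 110×92 = -55
Denominator: √[(12180 − 12100)(8560 − 8464)] = √[80 × 96] = 87.6356
r = -55 / 87.6356 ≈ -0.628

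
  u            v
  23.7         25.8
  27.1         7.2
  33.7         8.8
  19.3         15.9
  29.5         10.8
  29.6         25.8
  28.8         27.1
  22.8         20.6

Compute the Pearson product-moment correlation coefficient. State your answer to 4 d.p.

-0.2460

n = 8, Σu = 214.5, Σv = 142, Σu² = 5899.97, Σv² = 2988.78, Σuv = 3742.45
nΣuv − ΣuΣv = 29939.6 − 30459 = -519.4
nΣu² − (Σu)² = 47199.76 − 46010.25 = 1189.51; nΣv² − (Σv)² = 23910.24 − 20164 = 3746.24
r = -519.4 / √(1189.51 × 3746.24) = -519.4 / 2110.9690 ≈ -0.2460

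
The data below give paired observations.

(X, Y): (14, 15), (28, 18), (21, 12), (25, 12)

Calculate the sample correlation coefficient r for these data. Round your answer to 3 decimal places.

n = 4, ΣX = 88, ΣY = 57, ΣX² = 2046, ΣY² = 837, ΣXY = 1266
nΣXY − ΣXΣY = 5064 − 5016 = 48
nΣX² − (ΣX)² = 8184 − 7744 = 440; nΣY² − (ΣY)² = 3348 − 3249 = 99
r = 48 / √(440 × 99) = 48 / 208.7103 ≈ 0.230

0.230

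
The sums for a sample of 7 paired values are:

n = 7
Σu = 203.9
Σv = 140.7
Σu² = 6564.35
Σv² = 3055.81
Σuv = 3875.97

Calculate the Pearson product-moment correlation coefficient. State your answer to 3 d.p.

-0.590

r = (nΣuv − ΣuΣv) / √[(nΣu² − (Σu)²)(nΣv² − (Σv)²)]
Numerator: 7×3875.97 − 203.9×140.7 = -1556.94
Denominator: √[(45950.45 − 41575.21)(21390.67 − 19796.49)] = √[4375.24 × 1594.18] = 2641.0074
r = -1556.94 / 2641.0074 ≈ -0.590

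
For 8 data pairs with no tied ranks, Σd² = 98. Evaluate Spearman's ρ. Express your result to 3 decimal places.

-0.167

ρ = 1 − 6Σd² / [n(n²−1)] = 1 − 6×98 / (8×63)
  = 1 − 588/504 = 1 − 1.1667 ≈ -0.167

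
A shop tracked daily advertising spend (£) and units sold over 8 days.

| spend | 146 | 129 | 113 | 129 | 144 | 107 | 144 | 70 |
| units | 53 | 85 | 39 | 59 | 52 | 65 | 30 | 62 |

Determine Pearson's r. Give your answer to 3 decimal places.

-0.265

n = 8, Σx = 982, Σy = 445, Σx² = 125188, Σy² = 26709, Σxy = 53824
nΣxy − ΣxΣy = 430592 − 436990 = -6398
nΣx² − (Σx)² = 1001504 − 964324 = 37180; nΣy² − (Σy)² = 213672 − 198025 = 15647
r = -6398 / √(37180 × 15647) = -6398 / 24119.6074 ≈ -0.265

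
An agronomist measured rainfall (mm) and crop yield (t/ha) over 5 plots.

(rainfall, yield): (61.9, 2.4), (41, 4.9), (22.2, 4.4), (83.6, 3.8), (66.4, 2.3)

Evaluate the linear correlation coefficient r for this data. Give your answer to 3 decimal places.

-0.554

n = 5, Σx = 275.1, Σy = 17.8, Σx² = 17403.37, Σy² = 68.86, Σxy = 917.54
nΣxy − ΣxΣy = 4587.7 − 4896.78 = -309.08
nΣx² − (Σx)² = 87016.85 − 75680.01 = 11336.84; nΣy² − (Σy)² = 344.3 − 316.84 = 27.46
r = -309.08 / √(11336.84 × 27.46) = -309.08 / 557.9513 ≈ -0.554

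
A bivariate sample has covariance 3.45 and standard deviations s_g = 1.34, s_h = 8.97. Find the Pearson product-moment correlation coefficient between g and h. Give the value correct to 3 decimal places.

r = Cov(g,h) / (s_g · s_h) = 3.45 / (1.34 × 8.97)
  = 3.45 / 12.0198 ≈ 0.287

0.287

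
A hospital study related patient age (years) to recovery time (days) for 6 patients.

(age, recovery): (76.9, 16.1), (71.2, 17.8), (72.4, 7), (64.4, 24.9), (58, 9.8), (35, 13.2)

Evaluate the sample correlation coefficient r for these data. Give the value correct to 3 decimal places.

n = 6, Σx = 377.9, Σy = 88.8, Σx² = 24961.17, Σy² = 1515.34, Σxy = 5646.21
nΣxy − ΣxΣy = 33877.26 − 33557.52 = 319.74
nΣx² − (Σx)² = 149767.02 − 142808.41 = 6958.61; nΣy² − (Σy)² = 9092.04 − 7885.44 = 1206.6
r = 319.74 / √(6958.61 × 1206.6) = 319.74 / 2897.6299 ≈ 0.110

0.110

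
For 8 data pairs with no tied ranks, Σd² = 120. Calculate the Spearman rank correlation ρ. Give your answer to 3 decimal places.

-0.429

ρ = 1 − 6Σd² / [n(n²−1)] = 1 − 6×120 / (8×63)
  = 1 − 720/504 = 1 − 1.4286 ≈ -0.429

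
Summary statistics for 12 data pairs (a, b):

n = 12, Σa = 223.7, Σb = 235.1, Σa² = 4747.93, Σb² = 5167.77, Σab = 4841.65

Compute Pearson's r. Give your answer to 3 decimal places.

0.806

r = (nΣab − ΣaΣb) / √[(nΣa² − (Σa)²)(nΣb² − (Σb)²)]
Numerator: 12×4841.65 − 223.7×235.1 = 5507.93
Denominator: √[(56975.16 − 50041.69)(62013.24 − 55272.01)] = √[6933.47 × 6741.23] = 6836.6743
r = 5507.93 / 6836.6743 ≈ 0.806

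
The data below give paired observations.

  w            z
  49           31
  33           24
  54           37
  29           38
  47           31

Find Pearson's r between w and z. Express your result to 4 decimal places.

0.1709

n = 5, Σw = 212, Σz = 161, Σw² = 9456, Σz² = 5311, Σwz = 6868
nΣwz − ΣwΣz = 34340 − 34132 = 208
nΣw² − (Σw)² = 47280 − 44944 = 2336; nΣz² − (Σz)² = 26555 − 25921 = 634
r = 208 / √(2336 × 634) = 208 / 1216.9733 ≈ 0.1709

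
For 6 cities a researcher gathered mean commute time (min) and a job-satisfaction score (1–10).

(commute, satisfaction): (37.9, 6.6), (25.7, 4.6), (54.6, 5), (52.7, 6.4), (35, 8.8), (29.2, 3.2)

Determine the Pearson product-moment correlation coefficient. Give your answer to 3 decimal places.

0.209

n = 6, Σx = 235.1, Σy = 34.6, Σx² = 9932.99, Σy² = 218.36, Σxy = 1380.08
nΣxy − ΣxΣy = 8280.48 − 8134.46 = 146.02
nΣx² − (Σx)² = 59597.94 − 55272.01 = 4325.93; nΣy² − (Σy)² = 1310.16 − 1197.16 = 113
r = 146.02 / √(4325.93 × 113) = 146.02 / 699.1639 ≈ 0.209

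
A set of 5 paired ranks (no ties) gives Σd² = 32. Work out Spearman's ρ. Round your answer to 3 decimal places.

-0.600

ρ = 1 − 6Σd² / [n(n²−1)] = 1 − 6×32 / (5×24)
  = 1 − 192/120 = 1 − 1.6000 ≈ -0.600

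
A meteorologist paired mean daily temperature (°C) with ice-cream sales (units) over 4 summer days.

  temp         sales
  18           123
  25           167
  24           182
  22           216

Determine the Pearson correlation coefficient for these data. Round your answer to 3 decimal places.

0.561

n = 4, Σx = 89, Σy = 688, Σx² = 2009, Σy² = 122798, Σxy = 15509
nΣxy − ΣxΣy = 62036 − 61232 = 804
nΣx² − (Σx)² = 8036 − 7921 = 115; nΣy² − (Σy)² = 491192 − 473344 = 17848
r = 804 / √(115 × 17848) = 804 / 1432.6619 ≈ 0.561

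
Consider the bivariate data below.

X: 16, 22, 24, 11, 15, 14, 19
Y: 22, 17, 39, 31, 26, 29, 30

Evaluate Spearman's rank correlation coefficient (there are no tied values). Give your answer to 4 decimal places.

-0.0357

Rank X: 4, 6, 7, 1, 3, 2, 5
Rank Y: 2, 1, 7, 6, 3, 4, 5
d = rank(X) − rank(Y): 2, 5, 0, -5, 0, -2, 0; Σd² = 58
ρ = 1 − 6Σd² / [n(n²−1)] = 1 − 6×58 / (7×48) = 1 − 348/336 ≈ -0.0357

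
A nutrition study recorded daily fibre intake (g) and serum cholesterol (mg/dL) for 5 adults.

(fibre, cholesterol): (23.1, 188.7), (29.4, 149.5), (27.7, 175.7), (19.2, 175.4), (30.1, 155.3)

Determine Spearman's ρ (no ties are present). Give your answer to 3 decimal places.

-0.600

Rank fibre: 2, 4, 3, 1, 5
Rank cholesterol: 5, 1, 4, 3, 2
d = rank(fibre) − rank(cholesterol): -3, 3, -1, -2, 3; Σd² = 32
ρ = 1 − 6Σd² / [n(n²−1)] = 1 − 6×32 / (5×24) = 1 − 192/120 ≈ -0.600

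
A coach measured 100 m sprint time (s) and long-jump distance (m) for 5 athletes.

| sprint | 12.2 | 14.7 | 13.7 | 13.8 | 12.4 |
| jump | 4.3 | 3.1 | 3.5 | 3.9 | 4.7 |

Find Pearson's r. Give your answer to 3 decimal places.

n = 5, Σx = 66.8, Σy = 19.5, Σx² = 896.82, Σy² = 77.65, Σxy = 258.08
nΣxy − ΣxΣy = 1290.4 − 1302.6 = -12.2
nΣx² − (Σx)² = 4484.1 − 4462.24 = 21.86; nΣy² − (Σy)² = 388.25 − 380.25 = 8
r = -12.2 / √(21.86 × 8) = -12.2 / 13.2242 ≈ -0.923

-0.923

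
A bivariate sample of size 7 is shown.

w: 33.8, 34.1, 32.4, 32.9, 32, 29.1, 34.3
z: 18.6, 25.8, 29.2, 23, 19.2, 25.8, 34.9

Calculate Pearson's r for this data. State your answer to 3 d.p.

n = 7, Σw = 228.6, Σz = 176.5, Σw² = 7484.72, Σz² = 4645.53, Σwz = 5773.49
nΣwz − ΣwΣz = 40414.43 − 40347.9 = 66.53
nΣw² − (Σw)² = 52393.04 − 52257.96 = 135.08; nΣz² − (Σz)² = 32518.71 − 31152.25 = 1366.46
r = 66.53 / √(135.08 × 1366.46) = 66.53 / 429.6294 ≈ 0.155

0.155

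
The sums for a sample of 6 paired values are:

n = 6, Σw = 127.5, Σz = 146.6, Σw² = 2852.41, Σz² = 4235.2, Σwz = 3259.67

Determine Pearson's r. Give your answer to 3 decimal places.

r = (nΣwz − ΣwΣz) / √[(nΣw² − (Σw)²)(nΣz² − (Σz)²)]
Numerator: 6×3259.67 − 127.5×146.6 = 866.52
Denominator: √[(17114.46 − 16256.25)(25411.2 − 21491.56)] = √[858.21 × 3919.64] = 1834.0868
r = 866.52 / 1834.0868 ≈ 0.472

0.472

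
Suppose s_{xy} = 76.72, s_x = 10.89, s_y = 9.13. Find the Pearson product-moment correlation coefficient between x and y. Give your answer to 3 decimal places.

r = Cov(x,y) / (s_x · s_y) = 76.72 / (10.89 × 9.13)
  = 76.72 / 99.4257 ≈ 0.772

0.772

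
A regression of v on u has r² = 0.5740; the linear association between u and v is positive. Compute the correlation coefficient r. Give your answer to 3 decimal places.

|r| = √0.5740 = 0.758
The association is positive, so r = 0.758.

0.758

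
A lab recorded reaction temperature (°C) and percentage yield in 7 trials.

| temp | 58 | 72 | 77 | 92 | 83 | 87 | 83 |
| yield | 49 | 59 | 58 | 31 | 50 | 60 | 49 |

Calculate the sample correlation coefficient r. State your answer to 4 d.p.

-0.3373

n = 7, Σx = 552, Σy = 356, Σx² = 44288, Σy² = 18708, Σxy = 27845
nΣxy − ΣxΣy = 194915 − 196512 = -1597
nΣx² − (Σx)² = 310016 − 304704 = 5312; nΣy² − (Σy)² = 130956 − 126736 = 4220
r = -1597 / √(5312 × 4220) = -1597 / 4734.6214 ≈ -0.3373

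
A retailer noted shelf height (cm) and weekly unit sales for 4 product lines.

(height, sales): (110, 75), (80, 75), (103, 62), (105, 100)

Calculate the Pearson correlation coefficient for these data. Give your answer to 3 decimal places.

n = 4, Σx = 398, Σy = 312, Σx² = 40134, Σy² = 25094, Σxy = 31136
nΣxy − ΣxΣy = 124544 − 124176 = 368
nΣx² − (Σx)² = 160536 − 158404 = 2132; nΣy² − (Σy)² = 100376 − 97344 = 3032
r = 368 / √(2132 × 3032) = 368 / 2542.4838 ≈ 0.145

0.145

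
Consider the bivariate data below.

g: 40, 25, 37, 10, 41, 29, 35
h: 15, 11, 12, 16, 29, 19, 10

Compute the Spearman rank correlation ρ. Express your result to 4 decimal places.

0.2500

Rank g: 6, 2, 5, 1, 7, 3, 4
Rank h: 4, 2, 3, 5, 7, 6, 1
d = rank(g) − rank(h): 2, 0, 2, -4, 0, -3, 3; Σd² = 42
ρ = 1 − 6Σd² / [n(n²−1)] = 1 − 6×42 / (7×48) = 1 − 252/336 ≈ 0.2500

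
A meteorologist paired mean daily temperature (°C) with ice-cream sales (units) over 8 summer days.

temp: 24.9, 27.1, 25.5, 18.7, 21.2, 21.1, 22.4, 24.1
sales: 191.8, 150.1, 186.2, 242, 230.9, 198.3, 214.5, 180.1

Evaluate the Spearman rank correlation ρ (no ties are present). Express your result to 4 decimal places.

Rank temp: 6, 8, 7, 1, 3, 2, 4, 5
Rank sales: 4, 1, 3, 8, 7, 5, 6, 2
d = rank(temp) − rank(sales): 2, 7, 4, -7, -4, -3, -2, 3; Σd² = 156
ρ = 1 − 6Σd² / [n(n²−1)] = 1 − 6×156 / (8×63) = 1 − 936/504 ≈ -0.8571

-0.8571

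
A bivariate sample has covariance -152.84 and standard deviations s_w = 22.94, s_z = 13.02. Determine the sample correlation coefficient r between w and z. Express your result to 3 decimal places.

r = Cov(w,z) / (s_w · s_z) = -152.84 / (22.94 × 13.02)
  = -152.84 / 298.6788 ≈ -0.512

-0.512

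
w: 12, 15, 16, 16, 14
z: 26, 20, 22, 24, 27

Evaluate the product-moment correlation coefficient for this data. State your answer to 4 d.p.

n = 5, Σw = 73, Σz = 119, Σw² = 1077, Σz² = 2865, Σwz = 1726
nΣwz − ΣwΣz = 8630 − 8687 = -57
nΣw² − (Σw)² = 5385 − 5329 = 56; nΣz² − (Σz)² = 14325 − 14161 = 164
r = -57 / √(56 × 164) = -57 / 95.8332 ≈ -0.5948

-0.5948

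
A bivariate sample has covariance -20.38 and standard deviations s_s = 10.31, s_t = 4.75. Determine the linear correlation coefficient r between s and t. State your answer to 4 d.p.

r = Cov(s,t) / (s_s · s_t) = -20.38 / (10.31 × 4.75)
  = -20.38 / 48.9725 ≈ -0.4162

-0.4162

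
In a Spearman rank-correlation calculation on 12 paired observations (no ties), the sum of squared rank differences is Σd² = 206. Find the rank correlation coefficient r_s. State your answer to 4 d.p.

ρ = 1 − 6Σd² / [n(n²−1)] = 1 − 6×206 / (12×143)
  = 1 − 1236/1716 = 1 − 0.72028 ≈ 0.2797

0.2797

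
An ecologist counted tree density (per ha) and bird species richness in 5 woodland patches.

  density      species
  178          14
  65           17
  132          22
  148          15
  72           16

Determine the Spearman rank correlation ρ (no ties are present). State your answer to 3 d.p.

-0.700

Rank density: 5, 1, 3, 4, 2
Rank species: 1, 4, 5, 2, 3
d = rank(density) − rank(species): 4, -3, -2, 2, -1; Σd² = 34
ρ = 1 − 6Σd² / [n(n²−1)] = 1 − 6×34 / (5×24) = 1 − 204/120 ≈ -0.700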